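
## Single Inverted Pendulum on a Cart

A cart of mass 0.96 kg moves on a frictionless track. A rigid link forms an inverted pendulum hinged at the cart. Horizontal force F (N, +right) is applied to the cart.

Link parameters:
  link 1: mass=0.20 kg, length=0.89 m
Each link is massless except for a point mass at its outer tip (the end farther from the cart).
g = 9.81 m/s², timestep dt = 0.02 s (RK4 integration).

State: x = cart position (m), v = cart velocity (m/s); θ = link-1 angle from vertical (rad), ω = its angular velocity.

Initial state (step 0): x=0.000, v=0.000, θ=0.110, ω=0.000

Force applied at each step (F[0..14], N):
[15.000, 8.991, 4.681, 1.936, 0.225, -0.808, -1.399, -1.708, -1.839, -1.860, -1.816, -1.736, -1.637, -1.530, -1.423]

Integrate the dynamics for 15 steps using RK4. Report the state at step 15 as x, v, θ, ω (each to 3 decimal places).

apply F[0]=+15.000 → step 1: x=0.003, v=0.307, θ=0.107, ω=-0.319
apply F[1]=+8.991 → step 2: x=0.011, v=0.490, θ=0.099, ω=-0.501
apply F[2]=+4.681 → step 3: x=0.022, v=0.584, θ=0.088, ω=-0.585
apply F[3]=+1.936 → step 4: x=0.034, v=0.621, θ=0.076, ω=-0.609
apply F[4]=+0.225 → step 5: x=0.046, v=0.623, θ=0.064, ω=-0.595
apply F[5]=-0.808 → step 6: x=0.059, v=0.604, θ=0.052, ω=-0.561
apply F[6]=-1.399 → step 7: x=0.070, v=0.573, θ=0.041, ω=-0.516
apply F[7]=-1.708 → step 8: x=0.081, v=0.536, θ=0.032, ω=-0.467
apply F[8]=-1.839 → step 9: x=0.092, v=0.496, θ=0.023, ω=-0.416
apply F[9]=-1.860 → step 10: x=0.101, v=0.457, θ=0.015, ω=-0.368
apply F[10]=-1.816 → step 11: x=0.110, v=0.418, θ=0.008, ω=-0.322
apply F[11]=-1.736 → step 12: x=0.118, v=0.382, θ=0.002, ω=-0.280
apply F[12]=-1.637 → step 13: x=0.125, v=0.348, θ=-0.003, ω=-0.242
apply F[13]=-1.530 → step 14: x=0.132, v=0.316, θ=-0.008, ω=-0.208
apply F[14]=-1.423 → step 15: x=0.138, v=0.287, θ=-0.012, ω=-0.177

Answer: x=0.138, v=0.287, θ=-0.012, ω=-0.177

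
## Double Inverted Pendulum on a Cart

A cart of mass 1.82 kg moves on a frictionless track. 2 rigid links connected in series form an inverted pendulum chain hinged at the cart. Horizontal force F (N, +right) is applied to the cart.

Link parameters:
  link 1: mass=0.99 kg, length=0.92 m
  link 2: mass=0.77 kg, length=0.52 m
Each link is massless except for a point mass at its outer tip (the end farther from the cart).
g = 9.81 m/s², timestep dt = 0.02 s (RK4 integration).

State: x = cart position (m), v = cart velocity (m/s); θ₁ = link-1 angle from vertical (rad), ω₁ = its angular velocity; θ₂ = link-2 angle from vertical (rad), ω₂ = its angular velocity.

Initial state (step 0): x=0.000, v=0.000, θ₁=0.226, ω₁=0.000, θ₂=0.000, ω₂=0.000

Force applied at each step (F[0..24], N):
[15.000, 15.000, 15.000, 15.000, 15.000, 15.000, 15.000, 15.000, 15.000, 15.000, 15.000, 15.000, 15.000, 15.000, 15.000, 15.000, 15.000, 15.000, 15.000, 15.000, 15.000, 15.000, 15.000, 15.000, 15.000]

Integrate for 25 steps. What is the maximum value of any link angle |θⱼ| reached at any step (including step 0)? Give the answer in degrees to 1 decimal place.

apply F[0]=+15.000 → step 1: x=0.001, v=0.119, θ₁=0.226, ω₁=-0.040, θ₂=-0.002, ω₂=-0.161
apply F[1]=+15.000 → step 2: x=0.005, v=0.239, θ₁=0.224, ω₁=-0.080, θ₂=-0.006, ω₂=-0.323
apply F[2]=+15.000 → step 3: x=0.011, v=0.359, θ₁=0.222, ω₁=-0.121, θ₂=-0.015, ω₂=-0.488
apply F[3]=+15.000 → step 4: x=0.019, v=0.480, θ₁=0.220, ω₁=-0.162, θ₂=-0.026, ω₂=-0.657
apply F[4]=+15.000 → step 5: x=0.030, v=0.602, θ₁=0.216, ω₁=-0.205, θ₂=-0.041, ω₂=-0.831
apply F[5]=+15.000 → step 6: x=0.043, v=0.726, θ₁=0.211, ω₁=-0.248, θ₂=-0.059, ω₂=-1.011
apply F[6]=+15.000 → step 7: x=0.059, v=0.850, θ₁=0.206, ω₁=-0.294, θ₂=-0.081, ω₂=-1.199
apply F[7]=+15.000 → step 8: x=0.077, v=0.977, θ₁=0.200, ω₁=-0.342, θ₂=-0.107, ω₂=-1.394
apply F[8]=+15.000 → step 9: x=0.098, v=1.106, θ₁=0.192, ω₁=-0.394, θ₂=-0.137, ω₂=-1.598
apply F[9]=+15.000 → step 10: x=0.122, v=1.237, θ₁=0.184, ω₁=-0.449, θ₂=-0.171, ω₂=-1.811
apply F[10]=+15.000 → step 11: x=0.148, v=1.371, θ₁=0.174, ω₁=-0.510, θ₂=-0.210, ω₂=-2.032
apply F[11]=+15.000 → step 12: x=0.176, v=1.508, θ₁=0.163, ω₁=-0.578, θ₂=-0.253, ω₂=-2.260
apply F[12]=+15.000 → step 13: x=0.208, v=1.648, θ₁=0.151, ω₁=-0.654, θ₂=-0.300, ω₂=-2.494
apply F[13]=+15.000 → step 14: x=0.242, v=1.792, θ₁=0.137, ω₁=-0.741, θ₂=-0.352, ω₂=-2.731
apply F[14]=+15.000 → step 15: x=0.280, v=1.939, θ₁=0.121, ω₁=-0.840, θ₂=-0.409, ω₂=-2.970
apply F[15]=+15.000 → step 16: x=0.320, v=2.089, θ₁=0.103, ω₁=-0.954, θ₂=-0.471, ω₂=-3.207
apply F[16]=+15.000 → step 17: x=0.363, v=2.243, θ₁=0.083, ω₁=-1.084, θ₂=-0.538, ω₂=-3.437
apply F[17]=+15.000 → step 18: x=0.410, v=2.401, θ₁=0.060, ω₁=-1.234, θ₂=-0.609, ω₂=-3.656
apply F[18]=+15.000 → step 19: x=0.459, v=2.561, θ₁=0.034, ω₁=-1.404, θ₂=-0.684, ω₂=-3.858
apply F[19]=+15.000 → step 20: x=0.512, v=2.725, θ₁=0.004, ω₁=-1.597, θ₂=-0.763, ω₂=-4.038
apply F[20]=+15.000 → step 21: x=0.568, v=2.890, θ₁=-0.030, ω₁=-1.813, θ₂=-0.845, ω₂=-4.188
apply F[21]=+15.000 → step 22: x=0.628, v=3.057, θ₁=-0.069, ω₁=-2.052, θ₂=-0.930, ω₂=-4.302
apply F[22]=+15.000 → step 23: x=0.691, v=3.224, θ₁=-0.113, ω₁=-2.313, θ₂=-1.017, ω₂=-4.371
apply F[23]=+15.000 → step 24: x=0.757, v=3.390, θ₁=-0.162, ω₁=-2.594, θ₂=-1.104, ω₂=-4.386
apply F[24]=+15.000 → step 25: x=0.826, v=3.551, θ₁=-0.217, ω₁=-2.891, θ₂=-1.192, ω₂=-4.339
Max |angle| over trajectory = 1.192 rad = 68.3°.

Answer: 68.3°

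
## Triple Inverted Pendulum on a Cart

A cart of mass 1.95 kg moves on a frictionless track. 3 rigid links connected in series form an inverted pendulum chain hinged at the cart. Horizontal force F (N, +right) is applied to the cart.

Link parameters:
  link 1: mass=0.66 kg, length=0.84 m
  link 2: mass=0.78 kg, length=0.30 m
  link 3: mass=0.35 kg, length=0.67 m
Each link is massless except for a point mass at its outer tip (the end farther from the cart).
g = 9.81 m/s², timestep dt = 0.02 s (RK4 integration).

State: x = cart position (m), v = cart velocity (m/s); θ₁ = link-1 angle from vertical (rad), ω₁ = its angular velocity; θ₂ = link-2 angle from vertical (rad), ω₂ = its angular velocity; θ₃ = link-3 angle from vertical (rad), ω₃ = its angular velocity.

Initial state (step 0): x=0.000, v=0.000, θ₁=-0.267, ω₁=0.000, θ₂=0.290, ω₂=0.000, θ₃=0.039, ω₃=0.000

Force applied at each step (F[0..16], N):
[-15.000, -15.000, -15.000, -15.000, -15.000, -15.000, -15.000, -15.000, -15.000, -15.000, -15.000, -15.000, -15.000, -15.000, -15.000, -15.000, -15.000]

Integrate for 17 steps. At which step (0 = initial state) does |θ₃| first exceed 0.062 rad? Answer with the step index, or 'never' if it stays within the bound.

apply F[0]=-15.000 → step 1: x=-0.001, v=-0.118, θ₁=-0.268, ω₁=-0.059, θ₂=0.298, ω₂=0.750, θ₃=0.038, ω₃=-0.067
apply F[1]=-15.000 → step 2: x=-0.005, v=-0.237, θ₁=-0.269, ω₁=-0.112, θ₂=0.320, ω₂=1.495, θ₃=0.036, ω₃=-0.133
apply F[2]=-15.000 → step 3: x=-0.011, v=-0.359, θ₁=-0.272, ω₁=-0.152, θ₂=0.357, ω₂=2.227, θ₃=0.033, ω₃=-0.198
apply F[3]=-15.000 → step 4: x=-0.019, v=-0.482, θ₁=-0.275, ω₁=-0.173, θ₂=0.409, ω₂=2.937, θ₃=0.028, ω₃=-0.257
apply F[4]=-15.000 → step 5: x=-0.030, v=-0.609, θ₁=-0.279, ω₁=-0.168, θ₂=0.474, ω₂=3.616, θ₃=0.023, ω₃=-0.306
apply F[5]=-15.000 → step 6: x=-0.043, v=-0.738, θ₁=-0.282, ω₁=-0.131, θ₂=0.553, ω₂=4.259, θ₃=0.016, ω₃=-0.339
apply F[6]=-15.000 → step 7: x=-0.060, v=-0.869, θ₁=-0.284, ω₁=-0.059, θ₂=0.645, ω₂=4.866, θ₃=0.009, ω₃=-0.349
apply F[7]=-15.000 → step 8: x=-0.078, v=-1.003, θ₁=-0.284, ω₁=0.053, θ₂=0.748, ω₂=5.441, θ₃=0.003, ω₃=-0.329
apply F[8]=-15.000 → step 9: x=-0.100, v=-1.138, θ₁=-0.281, ω₁=0.206, θ₂=0.862, ω₂=5.997, θ₃=-0.003, ω₃=-0.273
apply F[9]=-15.000 → step 10: x=-0.124, v=-1.274, θ₁=-0.275, ω₁=0.404, θ₂=0.988, ω₂=6.548, θ₃=-0.008, ω₃=-0.176
apply F[10]=-15.000 → step 11: x=-0.151, v=-1.411, θ₁=-0.265, ω₁=0.650, θ₂=1.124, ω₂=7.112, θ₃=-0.010, ω₃=-0.031
apply F[11]=-15.000 → step 12: x=-0.180, v=-1.548, θ₁=-0.249, ω₁=0.949, θ₂=1.272, ω₂=7.708, θ₃=-0.009, ω₃=0.169
apply F[12]=-15.000 → step 13: x=-0.213, v=-1.686, θ₁=-0.227, ω₁=1.306, θ₂=1.433, ω₂=8.356, θ₃=-0.003, ω₃=0.432
apply F[13]=-15.000 → step 14: x=-0.248, v=-1.823, θ₁=-0.196, ω₁=1.730, θ₂=1.607, ω₂=9.079, θ₃=0.009, ω₃=0.768
apply F[14]=-15.000 → step 15: x=-0.286, v=-1.962, θ₁=-0.157, ω₁=2.230, θ₂=1.797, ω₂=9.904, θ₃=0.028, ω₃=1.187
apply F[15]=-15.000 → step 16: x=-0.326, v=-2.103, θ₁=-0.106, ω₁=2.817, θ₂=2.004, ω₂=10.860, θ₃=0.057, ω₃=1.700
apply F[16]=-15.000 → step 17: x=-0.370, v=-2.248, θ₁=-0.043, ω₁=3.501, θ₂=2.232, ω₂=11.978, θ₃=0.097, ω₃=2.317
|θ₃| = 0.097 > 0.062 first at step 17.

Answer: 17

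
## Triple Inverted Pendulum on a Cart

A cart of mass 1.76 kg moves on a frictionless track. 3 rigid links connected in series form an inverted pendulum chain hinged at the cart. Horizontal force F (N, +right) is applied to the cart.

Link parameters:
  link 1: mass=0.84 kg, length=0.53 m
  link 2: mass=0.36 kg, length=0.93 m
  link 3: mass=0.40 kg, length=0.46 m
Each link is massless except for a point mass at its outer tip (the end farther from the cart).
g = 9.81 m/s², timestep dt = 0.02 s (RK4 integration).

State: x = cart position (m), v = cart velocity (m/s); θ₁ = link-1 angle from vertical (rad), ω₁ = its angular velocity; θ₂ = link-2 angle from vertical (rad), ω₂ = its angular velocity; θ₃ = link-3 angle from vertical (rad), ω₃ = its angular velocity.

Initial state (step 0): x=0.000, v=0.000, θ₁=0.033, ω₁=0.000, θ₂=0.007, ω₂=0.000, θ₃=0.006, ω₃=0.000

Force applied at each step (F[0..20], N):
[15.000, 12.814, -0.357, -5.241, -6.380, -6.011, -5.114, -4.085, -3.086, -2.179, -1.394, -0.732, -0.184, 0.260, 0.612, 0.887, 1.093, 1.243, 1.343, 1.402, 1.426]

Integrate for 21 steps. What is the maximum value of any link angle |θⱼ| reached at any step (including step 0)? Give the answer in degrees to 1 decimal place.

Answer: 1.9°

Derivation:
apply F[0]=+15.000 → step 1: x=0.002, v=0.165, θ₁=0.030, ω₁=-0.290, θ₂=0.007, ω₂=-0.010, θ₃=0.006, ω₃=-0.001
apply F[1]=+12.814 → step 2: x=0.006, v=0.305, θ₁=0.022, ω₁=-0.539, θ₂=0.007, ω₂=-0.018, θ₃=0.006, ω₃=-0.002
apply F[2]=-0.357 → step 3: x=0.012, v=0.299, θ₁=0.011, ω₁=-0.517, θ₂=0.006, ω₂=-0.022, θ₃=0.006, ω₃=-0.002
apply F[3]=-5.241 → step 4: x=0.018, v=0.238, θ₁=0.002, ω₁=-0.400, θ₂=0.006, ω₂=-0.022, θ₃=0.006, ω₃=-0.002
apply F[4]=-6.380 → step 5: x=0.022, v=0.166, θ₁=-0.005, ω₁=-0.266, θ₂=0.005, ω₂=-0.019, θ₃=0.006, ω₃=-0.002
apply F[5]=-6.011 → step 6: x=0.024, v=0.098, θ₁=-0.009, ω₁=-0.146, θ₂=0.005, ω₂=-0.015, θ₃=0.006, ω₃=-0.001
apply F[6]=-5.114 → step 7: x=0.026, v=0.042, θ₁=-0.011, ω₁=-0.048, θ₂=0.005, ω₂=-0.009, θ₃=0.006, ω₃=-0.000
apply F[7]=-4.085 → step 8: x=0.026, v=-0.002, θ₁=-0.011, ω₁=0.027, θ₂=0.005, ω₂=-0.003, θ₃=0.006, ω₃=0.001
apply F[8]=-3.086 → step 9: x=0.026, v=-0.036, θ₁=-0.010, ω₁=0.080, θ₂=0.005, ω₂=0.003, θ₃=0.006, ω₃=0.002
apply F[9]=-2.179 → step 10: x=0.025, v=-0.059, θ₁=-0.008, ω₁=0.116, θ₂=0.005, ω₂=0.008, θ₃=0.006, ω₃=0.003
apply F[10]=-1.394 → step 11: x=0.024, v=-0.074, θ₁=-0.005, ω₁=0.138, θ₂=0.005, ω₂=0.012, θ₃=0.006, ω₃=0.004
apply F[11]=-0.732 → step 12: x=0.022, v=-0.081, θ₁=-0.002, ω₁=0.148, θ₂=0.005, ω₂=0.016, θ₃=0.006, ω₃=0.004
apply F[12]=-0.184 → step 13: x=0.020, v=-0.083, θ₁=0.001, ω₁=0.149, θ₂=0.006, ω₂=0.018, θ₃=0.006, ω₃=0.005
apply F[13]=+0.260 → step 14: x=0.019, v=-0.081, θ₁=0.004, ω₁=0.144, θ₂=0.006, ω₂=0.019, θ₃=0.006, ω₃=0.005
apply F[14]=+0.612 → step 15: x=0.017, v=-0.074, θ₁=0.006, ω₁=0.134, θ₂=0.006, ω₂=0.020, θ₃=0.006, ω₃=0.005
apply F[15]=+0.887 → step 16: x=0.016, v=-0.066, θ₁=0.009, ω₁=0.121, θ₂=0.007, ω₂=0.020, θ₃=0.006, ω₃=0.005
apply F[16]=+1.093 → step 17: x=0.015, v=-0.055, θ₁=0.011, ω₁=0.105, θ₂=0.007, ω₂=0.018, θ₃=0.007, ω₃=0.005
apply F[17]=+1.243 → step 18: x=0.014, v=-0.043, θ₁=0.013, ω₁=0.089, θ₂=0.007, ω₂=0.017, θ₃=0.007, ω₃=0.004
apply F[18]=+1.343 → step 19: x=0.013, v=-0.030, θ₁=0.015, ω₁=0.072, θ₂=0.008, ω₂=0.014, θ₃=0.007, ω₃=0.003
apply F[19]=+1.402 → step 20: x=0.012, v=-0.017, θ₁=0.016, ω₁=0.055, θ₂=0.008, ω₂=0.012, θ₃=0.007, ω₃=0.002
apply F[20]=+1.426 → step 21: x=0.012, v=-0.004, θ₁=0.017, ω₁=0.039, θ₂=0.008, ω₂=0.009, θ₃=0.007, ω₃=0.001
Max |angle| over trajectory = 0.033 rad = 1.9°.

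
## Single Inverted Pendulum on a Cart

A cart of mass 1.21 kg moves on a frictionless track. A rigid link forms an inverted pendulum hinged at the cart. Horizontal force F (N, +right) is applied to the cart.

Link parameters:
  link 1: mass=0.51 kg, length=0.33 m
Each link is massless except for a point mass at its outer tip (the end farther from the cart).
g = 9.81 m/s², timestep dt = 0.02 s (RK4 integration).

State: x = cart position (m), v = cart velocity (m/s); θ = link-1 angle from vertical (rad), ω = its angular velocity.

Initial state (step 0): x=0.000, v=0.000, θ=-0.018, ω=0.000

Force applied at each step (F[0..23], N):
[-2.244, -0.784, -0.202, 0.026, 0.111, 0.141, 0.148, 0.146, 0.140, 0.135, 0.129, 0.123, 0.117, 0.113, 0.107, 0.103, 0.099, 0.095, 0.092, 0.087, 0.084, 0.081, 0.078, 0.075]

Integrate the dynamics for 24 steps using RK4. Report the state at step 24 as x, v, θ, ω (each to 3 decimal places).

Answer: x=-0.014, v=-0.012, θ=0.003, ω=0.000

Derivation:
apply F[0]=-2.244 → step 1: x=-0.000, v=-0.036, θ=-0.017, ω=0.097
apply F[1]=-0.784 → step 2: x=-0.001, v=-0.047, θ=-0.015, ω=0.123
apply F[2]=-0.202 → step 3: x=-0.002, v=-0.049, θ=-0.012, ω=0.122
apply F[3]=+0.026 → step 4: x=-0.003, v=-0.048, θ=-0.010, ω=0.111
apply F[4]=+0.111 → step 5: x=-0.004, v=-0.046, θ=-0.008, ω=0.098
apply F[5]=+0.141 → step 6: x=-0.005, v=-0.043, θ=-0.006, ω=0.085
apply F[6]=+0.148 → step 7: x=-0.006, v=-0.040, θ=-0.005, ω=0.073
apply F[7]=+0.146 → step 8: x=-0.007, v=-0.037, θ=-0.003, ω=0.062
apply F[8]=+0.140 → step 9: x=-0.007, v=-0.034, θ=-0.002, ω=0.053
apply F[9]=+0.135 → step 10: x=-0.008, v=-0.032, θ=-0.001, ω=0.045
apply F[10]=+0.129 → step 11: x=-0.009, v=-0.030, θ=-0.000, ω=0.038
apply F[11]=+0.123 → step 12: x=-0.009, v=-0.028, θ=0.000, ω=0.032
apply F[12]=+0.117 → step 13: x=-0.010, v=-0.026, θ=0.001, ω=0.027
apply F[13]=+0.113 → step 14: x=-0.010, v=-0.024, θ=0.002, ω=0.022
apply F[14]=+0.107 → step 15: x=-0.011, v=-0.023, θ=0.002, ω=0.018
apply F[15]=+0.103 → step 16: x=-0.011, v=-0.021, θ=0.002, ω=0.015
apply F[16]=+0.099 → step 17: x=-0.011, v=-0.020, θ=0.003, ω=0.012
apply F[17]=+0.095 → step 18: x=-0.012, v=-0.018, θ=0.003, ω=0.010
apply F[18]=+0.092 → step 19: x=-0.012, v=-0.017, θ=0.003, ω=0.007
apply F[19]=+0.087 → step 20: x=-0.013, v=-0.016, θ=0.003, ω=0.006
apply F[20]=+0.084 → step 21: x=-0.013, v=-0.015, θ=0.003, ω=0.004
apply F[21]=+0.081 → step 22: x=-0.013, v=-0.014, θ=0.003, ω=0.003
apply F[22]=+0.078 → step 23: x=-0.013, v=-0.013, θ=0.003, ω=0.001
apply F[23]=+0.075 → step 24: x=-0.014, v=-0.012, θ=0.003, ω=0.000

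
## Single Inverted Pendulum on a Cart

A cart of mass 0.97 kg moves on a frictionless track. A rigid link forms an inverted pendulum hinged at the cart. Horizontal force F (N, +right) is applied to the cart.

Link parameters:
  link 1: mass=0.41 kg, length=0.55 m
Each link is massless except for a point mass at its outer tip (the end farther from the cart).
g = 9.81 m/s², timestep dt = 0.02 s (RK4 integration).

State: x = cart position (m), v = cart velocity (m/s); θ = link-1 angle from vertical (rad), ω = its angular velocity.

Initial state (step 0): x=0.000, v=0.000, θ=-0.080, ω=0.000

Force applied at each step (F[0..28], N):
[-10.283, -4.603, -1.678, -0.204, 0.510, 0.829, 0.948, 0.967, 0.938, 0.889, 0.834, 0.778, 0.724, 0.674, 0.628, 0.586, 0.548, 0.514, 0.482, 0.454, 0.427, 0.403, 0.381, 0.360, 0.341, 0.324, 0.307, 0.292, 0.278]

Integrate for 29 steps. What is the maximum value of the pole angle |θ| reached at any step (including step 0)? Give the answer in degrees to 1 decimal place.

Answer: 4.6°

Derivation:
apply F[0]=-10.283 → step 1: x=-0.002, v=-0.205, θ=-0.077, ω=0.343
apply F[1]=-4.603 → step 2: x=-0.007, v=-0.294, θ=-0.068, ω=0.478
apply F[2]=-1.678 → step 3: x=-0.013, v=-0.323, θ=-0.058, ω=0.509
apply F[3]=-0.204 → step 4: x=-0.020, v=-0.323, θ=-0.049, ω=0.490
apply F[4]=+0.510 → step 5: x=-0.026, v=-0.309, θ=-0.039, ω=0.449
apply F[5]=+0.829 → step 6: x=-0.032, v=-0.289, θ=-0.031, ω=0.400
apply F[6]=+0.948 → step 7: x=-0.038, v=-0.267, θ=-0.023, ω=0.351
apply F[7]=+0.967 → step 8: x=-0.043, v=-0.246, θ=-0.017, ω=0.305
apply F[8]=+0.938 → step 9: x=-0.047, v=-0.225, θ=-0.011, ω=0.263
apply F[9]=+0.889 → step 10: x=-0.052, v=-0.206, θ=-0.006, ω=0.225
apply F[10]=+0.834 → step 11: x=-0.056, v=-0.189, θ=-0.002, ω=0.192
apply F[11]=+0.778 → step 12: x=-0.059, v=-0.173, θ=0.002, ω=0.162
apply F[12]=+0.724 → step 13: x=-0.063, v=-0.158, θ=0.005, ω=0.137
apply F[13]=+0.674 → step 14: x=-0.066, v=-0.144, θ=0.007, ω=0.115
apply F[14]=+0.628 → step 15: x=-0.068, v=-0.132, θ=0.009, ω=0.095
apply F[15]=+0.586 → step 16: x=-0.071, v=-0.121, θ=0.011, ω=0.078
apply F[16]=+0.548 → step 17: x=-0.073, v=-0.111, θ=0.012, ω=0.064
apply F[17]=+0.514 → step 18: x=-0.075, v=-0.101, θ=0.014, ω=0.051
apply F[18]=+0.482 → step 19: x=-0.077, v=-0.092, θ=0.014, ω=0.040
apply F[19]=+0.454 → step 20: x=-0.079, v=-0.084, θ=0.015, ω=0.031
apply F[20]=+0.427 → step 21: x=-0.081, v=-0.077, θ=0.016, ω=0.023
apply F[21]=+0.403 → step 22: x=-0.082, v=-0.070, θ=0.016, ω=0.016
apply F[22]=+0.381 → step 23: x=-0.083, v=-0.063, θ=0.016, ω=0.010
apply F[23]=+0.360 → step 24: x=-0.085, v=-0.057, θ=0.016, ω=0.004
apply F[24]=+0.341 → step 25: x=-0.086, v=-0.051, θ=0.017, ω=-0.000
apply F[25]=+0.324 → step 26: x=-0.087, v=-0.046, θ=0.016, ω=-0.004
apply F[26]=+0.307 → step 27: x=-0.088, v=-0.041, θ=0.016, ω=-0.007
apply F[27]=+0.292 → step 28: x=-0.088, v=-0.037, θ=0.016, ω=-0.010
apply F[28]=+0.278 → step 29: x=-0.089, v=-0.032, θ=0.016, ω=-0.012
Max |angle| over trajectory = 0.080 rad = 4.6°.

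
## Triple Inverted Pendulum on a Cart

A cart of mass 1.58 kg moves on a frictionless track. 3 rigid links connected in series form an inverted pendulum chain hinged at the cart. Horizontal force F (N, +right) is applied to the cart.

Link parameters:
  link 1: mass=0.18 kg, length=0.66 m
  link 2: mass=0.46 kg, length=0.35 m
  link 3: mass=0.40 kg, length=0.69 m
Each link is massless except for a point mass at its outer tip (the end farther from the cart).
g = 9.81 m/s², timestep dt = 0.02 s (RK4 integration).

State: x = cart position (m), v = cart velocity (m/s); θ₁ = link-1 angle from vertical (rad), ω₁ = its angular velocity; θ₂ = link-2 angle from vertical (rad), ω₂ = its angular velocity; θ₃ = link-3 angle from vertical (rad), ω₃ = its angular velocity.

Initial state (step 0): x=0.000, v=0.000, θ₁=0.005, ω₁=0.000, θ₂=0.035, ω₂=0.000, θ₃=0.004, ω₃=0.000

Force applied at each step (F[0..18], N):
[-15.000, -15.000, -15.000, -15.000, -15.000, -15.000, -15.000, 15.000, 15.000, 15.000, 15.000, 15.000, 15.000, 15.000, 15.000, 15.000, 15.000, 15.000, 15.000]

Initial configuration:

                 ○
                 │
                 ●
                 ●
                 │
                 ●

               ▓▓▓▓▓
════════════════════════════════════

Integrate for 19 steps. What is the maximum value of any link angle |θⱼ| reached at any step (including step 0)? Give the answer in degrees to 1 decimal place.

apply F[0]=-15.000 → step 1: x=-0.002, v=-0.191, θ₁=0.007, ω₁=0.249, θ₂=0.036, ω₂=0.110, θ₃=0.004, ω₃=-0.016
apply F[1]=-15.000 → step 2: x=-0.008, v=-0.382, θ₁=0.015, ω₁=0.505, θ₂=0.039, ω₂=0.210, θ₃=0.003, ω₃=-0.034
apply F[2]=-15.000 → step 3: x=-0.017, v=-0.574, θ₁=0.028, ω₁=0.775, θ₂=0.044, ω₂=0.292, θ₃=0.002, ω₃=-0.054
apply F[3]=-15.000 → step 4: x=-0.031, v=-0.768, θ₁=0.046, ω₁=1.065, θ₂=0.051, ω₂=0.344, θ₃=0.001, ω₃=-0.075
apply F[4]=-15.000 → step 5: x=-0.048, v=-0.964, θ₁=0.071, ω₁=1.383, θ₂=0.058, ω₂=0.357, θ₃=-0.001, ω₃=-0.099
apply F[5]=-15.000 → step 6: x=-0.069, v=-1.162, θ₁=0.102, ω₁=1.732, θ₂=0.065, ω₂=0.322, θ₃=-0.003, ω₃=-0.124
apply F[6]=-15.000 → step 7: x=-0.094, v=-1.362, θ₁=0.140, ω₁=2.112, θ₂=0.070, ω₂=0.241, θ₃=-0.006, ω₃=-0.147
apply F[7]=+15.000 → step 8: x=-0.120, v=-1.189, θ₁=0.181, ω₁=2.002, θ₂=0.073, ω₂=0.040, θ₃=-0.009, ω₃=-0.181
apply F[8]=+15.000 → step 9: x=-0.142, v=-1.020, θ₁=0.221, ω₁=1.958, θ₂=0.071, ω₂=-0.265, θ₃=-0.013, ω₃=-0.217
apply F[9]=+15.000 → step 10: x=-0.161, v=-0.854, θ₁=0.260, ω₁=1.974, θ₂=0.062, ω₂=-0.673, θ₃=-0.017, ω₃=-0.251
apply F[10]=+15.000 → step 11: x=-0.176, v=-0.690, θ₁=0.300, ω₁=2.038, θ₂=0.044, ω₂=-1.170, θ₃=-0.023, ω₃=-0.278
apply F[11]=+15.000 → step 12: x=-0.188, v=-0.525, θ₁=0.342, ω₁=2.128, θ₂=0.015, ω₂=-1.724, θ₃=-0.029, ω₃=-0.296
apply F[12]=+15.000 → step 13: x=-0.197, v=-0.358, θ₁=0.385, ω₁=2.220, θ₂=-0.025, ω₂=-2.296, θ₃=-0.035, ω₃=-0.302
apply F[13]=+15.000 → step 14: x=-0.203, v=-0.188, θ₁=0.430, ω₁=2.290, θ₂=-0.077, ω₂=-2.845, θ₃=-0.041, ω₃=-0.300
apply F[14]=+15.000 → step 15: x=-0.205, v=-0.014, θ₁=0.476, ω₁=2.325, θ₂=-0.139, ω₂=-3.351, θ₃=-0.046, ω₃=-0.294
apply F[15]=+15.000 → step 16: x=-0.203, v=0.161, θ₁=0.523, ω₁=2.318, θ₂=-0.210, ω₂=-3.812, θ₃=-0.052, ω₃=-0.288
apply F[16]=+15.000 → step 17: x=-0.198, v=0.339, θ₁=0.569, ω₁=2.271, θ₂=-0.291, ω₂=-4.240, θ₃=-0.058, ω₃=-0.285
apply F[17]=+15.000 → step 18: x=-0.190, v=0.517, θ₁=0.613, ω₁=2.183, θ₂=-0.380, ω₂=-4.653, θ₃=-0.064, ω₃=-0.289
apply F[18]=+15.000 → step 19: x=-0.178, v=0.695, θ₁=0.656, ω₁=2.053, θ₂=-0.477, ω₂=-5.070, θ₃=-0.070, ω₃=-0.303
Max |angle| over trajectory = 0.656 rad = 37.6°.

Answer: 37.6°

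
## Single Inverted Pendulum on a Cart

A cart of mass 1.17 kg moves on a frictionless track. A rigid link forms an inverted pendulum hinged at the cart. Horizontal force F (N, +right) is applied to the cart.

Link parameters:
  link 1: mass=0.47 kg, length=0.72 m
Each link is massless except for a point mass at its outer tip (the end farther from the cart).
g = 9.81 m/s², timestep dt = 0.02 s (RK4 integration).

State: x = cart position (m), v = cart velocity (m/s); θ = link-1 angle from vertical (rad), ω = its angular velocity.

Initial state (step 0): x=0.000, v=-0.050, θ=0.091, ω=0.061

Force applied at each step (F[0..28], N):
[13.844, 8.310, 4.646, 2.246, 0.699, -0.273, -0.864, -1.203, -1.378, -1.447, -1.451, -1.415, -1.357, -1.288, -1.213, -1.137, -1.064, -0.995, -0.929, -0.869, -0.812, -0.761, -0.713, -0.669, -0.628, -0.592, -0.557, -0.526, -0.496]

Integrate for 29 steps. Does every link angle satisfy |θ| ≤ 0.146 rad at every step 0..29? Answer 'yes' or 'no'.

Answer: yes

Derivation:
apply F[0]=+13.844 → step 1: x=0.001, v=0.179, θ=0.089, ω=-0.231
apply F[1]=+8.310 → step 2: x=0.006, v=0.314, θ=0.083, ω=-0.394
apply F[2]=+4.646 → step 3: x=0.013, v=0.387, θ=0.074, ω=-0.474
apply F[3]=+2.246 → step 4: x=0.021, v=0.420, θ=0.065, ω=-0.500
apply F[4]=+0.699 → step 5: x=0.030, v=0.427, θ=0.055, ω=-0.494
apply F[5]=-0.273 → step 6: x=0.038, v=0.419, θ=0.045, ω=-0.469
apply F[6]=-0.864 → step 7: x=0.046, v=0.401, θ=0.036, ω=-0.433
apply F[7]=-1.203 → step 8: x=0.054, v=0.378, θ=0.028, ω=-0.392
apply F[8]=-1.378 → step 9: x=0.061, v=0.352, θ=0.020, ω=-0.351
apply F[9]=-1.447 → step 10: x=0.068, v=0.326, θ=0.014, ω=-0.310
apply F[10]=-1.451 → step 11: x=0.075, v=0.301, θ=0.008, ω=-0.271
apply F[11]=-1.415 → step 12: x=0.080, v=0.276, θ=0.003, ω=-0.236
apply F[12]=-1.357 → step 13: x=0.086, v=0.253, θ=-0.001, ω=-0.203
apply F[13]=-1.288 → step 14: x=0.090, v=0.231, θ=-0.005, ω=-0.174
apply F[14]=-1.213 → step 15: x=0.095, v=0.211, θ=-0.008, ω=-0.148
apply F[15]=-1.137 → step 16: x=0.099, v=0.192, θ=-0.011, ω=-0.124
apply F[16]=-1.064 → step 17: x=0.103, v=0.175, θ=-0.013, ω=-0.104
apply F[17]=-0.995 → step 18: x=0.106, v=0.159, θ=-0.015, ω=-0.086
apply F[18]=-0.929 → step 19: x=0.109, v=0.144, θ=-0.017, ω=-0.070
apply F[19]=-0.869 → step 20: x=0.112, v=0.131, θ=-0.018, ω=-0.056
apply F[20]=-0.812 → step 21: x=0.114, v=0.119, θ=-0.019, ω=-0.044
apply F[21]=-0.761 → step 22: x=0.116, v=0.107, θ=-0.020, ω=-0.033
apply F[22]=-0.713 → step 23: x=0.118, v=0.096, θ=-0.020, ω=-0.024
apply F[23]=-0.669 → step 24: x=0.120, v=0.087, θ=-0.021, ω=-0.016
apply F[24]=-0.628 → step 25: x=0.122, v=0.078, θ=-0.021, ω=-0.009
apply F[25]=-0.592 → step 26: x=0.123, v=0.069, θ=-0.021, ω=-0.003
apply F[26]=-0.557 → step 27: x=0.125, v=0.061, θ=-0.021, ω=0.002
apply F[27]=-0.526 → step 28: x=0.126, v=0.054, θ=-0.021, ω=0.006
apply F[28]=-0.496 → step 29: x=0.127, v=0.047, θ=-0.021, ω=0.010
Max |angle| over trajectory = 0.091 rad; bound = 0.146 → within bound.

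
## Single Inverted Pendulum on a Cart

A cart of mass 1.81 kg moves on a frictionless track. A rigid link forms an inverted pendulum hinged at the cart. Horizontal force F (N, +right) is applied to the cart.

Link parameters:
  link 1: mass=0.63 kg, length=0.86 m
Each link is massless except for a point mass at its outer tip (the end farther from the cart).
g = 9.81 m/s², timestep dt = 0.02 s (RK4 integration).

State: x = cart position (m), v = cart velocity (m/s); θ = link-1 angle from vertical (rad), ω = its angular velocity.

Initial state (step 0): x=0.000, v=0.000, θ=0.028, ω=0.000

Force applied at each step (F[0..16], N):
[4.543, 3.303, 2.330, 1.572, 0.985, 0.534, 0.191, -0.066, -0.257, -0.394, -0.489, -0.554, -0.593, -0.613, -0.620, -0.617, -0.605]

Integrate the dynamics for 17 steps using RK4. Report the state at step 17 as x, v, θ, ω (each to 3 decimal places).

apply F[0]=+4.543 → step 1: x=0.000, v=0.048, θ=0.028, ω=-0.050
apply F[1]=+3.303 → step 2: x=0.002, v=0.083, θ=0.026, ω=-0.084
apply F[2]=+2.330 → step 3: x=0.004, v=0.107, θ=0.024, ω=-0.106
apply F[3]=+1.572 → step 4: x=0.006, v=0.123, θ=0.022, ω=-0.119
apply F[4]=+0.985 → step 5: x=0.009, v=0.132, θ=0.020, ω=-0.125
apply F[5]=+0.534 → step 6: x=0.011, v=0.137, θ=0.017, ω=-0.127
apply F[6]=+0.191 → step 7: x=0.014, v=0.138, θ=0.015, ω=-0.124
apply F[7]=-0.066 → step 8: x=0.017, v=0.136, θ=0.012, ω=-0.119
apply F[8]=-0.257 → step 9: x=0.019, v=0.133, θ=0.010, ω=-0.113
apply F[9]=-0.394 → step 10: x=0.022, v=0.128, θ=0.008, ω=-0.105
apply F[10]=-0.489 → step 11: x=0.025, v=0.122, θ=0.006, ω=-0.097
apply F[11]=-0.554 → step 12: x=0.027, v=0.115, θ=0.004, ω=-0.088
apply F[12]=-0.593 → step 13: x=0.029, v=0.109, θ=0.002, ω=-0.080
apply F[13]=-0.613 → step 14: x=0.031, v=0.102, θ=0.001, ω=-0.071
apply F[14]=-0.620 → step 15: x=0.033, v=0.095, θ=-0.001, ω=-0.063
apply F[15]=-0.617 → step 16: x=0.035, v=0.088, θ=-0.002, ω=-0.056
apply F[16]=-0.605 → step 17: x=0.037, v=0.082, θ=-0.003, ω=-0.049

Answer: x=0.037, v=0.082, θ=-0.003, ω=-0.049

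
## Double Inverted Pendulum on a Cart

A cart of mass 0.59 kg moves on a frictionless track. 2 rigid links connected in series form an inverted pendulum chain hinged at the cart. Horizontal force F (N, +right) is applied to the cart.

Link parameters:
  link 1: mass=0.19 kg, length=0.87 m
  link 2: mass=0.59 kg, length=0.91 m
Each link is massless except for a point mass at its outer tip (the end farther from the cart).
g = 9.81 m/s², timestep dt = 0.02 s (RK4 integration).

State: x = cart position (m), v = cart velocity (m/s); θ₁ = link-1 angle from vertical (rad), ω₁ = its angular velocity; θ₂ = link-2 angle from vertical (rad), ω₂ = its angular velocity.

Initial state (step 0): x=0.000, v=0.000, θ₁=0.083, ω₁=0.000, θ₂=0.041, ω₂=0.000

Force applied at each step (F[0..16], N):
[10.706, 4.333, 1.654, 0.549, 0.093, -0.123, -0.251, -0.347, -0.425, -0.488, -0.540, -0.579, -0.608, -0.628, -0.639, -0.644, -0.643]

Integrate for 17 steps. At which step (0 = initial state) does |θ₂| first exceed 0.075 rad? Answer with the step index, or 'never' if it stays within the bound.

apply F[0]=+10.706 → step 1: x=0.003, v=0.339, θ₁=0.080, ω₁=-0.337, θ₂=0.041, ω₂=-0.041
apply F[1]=+4.333 → step 2: x=0.011, v=0.466, θ₁=0.072, ω₁=-0.440, θ₂=0.039, ω₂=-0.074
apply F[2]=+1.654 → step 3: x=0.021, v=0.504, θ₁=0.063, ω₁=-0.449, θ₂=0.038, ω₂=-0.099
apply F[3]=+0.549 → step 4: x=0.031, v=0.508, θ₁=0.054, ω₁=-0.425, θ₂=0.036, ω₂=-0.118
apply F[4]=+0.093 → step 5: x=0.041, v=0.499, θ₁=0.046, ω₁=-0.392, θ₂=0.033, ω₂=-0.132
apply F[5]=-0.123 → step 6: x=0.051, v=0.484, θ₁=0.039, ω₁=-0.358, θ₂=0.030, ω₂=-0.141
apply F[6]=-0.251 → step 7: x=0.061, v=0.466, θ₁=0.032, ω₁=-0.325, θ₂=0.027, ω₂=-0.147
apply F[7]=-0.347 → step 8: x=0.070, v=0.447, θ₁=0.026, ω₁=-0.295, θ₂=0.024, ω₂=-0.149
apply F[8]=-0.425 → step 9: x=0.078, v=0.427, θ₁=0.020, ω₁=-0.267, θ₂=0.021, ω₂=-0.149
apply F[9]=-0.488 → step 10: x=0.087, v=0.406, θ₁=0.015, ω₁=-0.240, θ₂=0.018, ω₂=-0.147
apply F[10]=-0.540 → step 11: x=0.095, v=0.384, θ₁=0.010, ω₁=-0.216, θ₂=0.016, ω₂=-0.143
apply F[11]=-0.579 → step 12: x=0.102, v=0.362, θ₁=0.006, ω₁=-0.193, θ₂=0.013, ω₂=-0.138
apply F[12]=-0.608 → step 13: x=0.109, v=0.341, θ₁=0.003, ω₁=-0.172, θ₂=0.010, ω₂=-0.131
apply F[13]=-0.628 → step 14: x=0.116, v=0.319, θ₁=-0.001, ω₁=-0.152, θ₂=0.008, ω₂=-0.124
apply F[14]=-0.639 → step 15: x=0.122, v=0.298, θ₁=-0.003, ω₁=-0.134, θ₂=0.005, ω₂=-0.117
apply F[15]=-0.644 → step 16: x=0.128, v=0.277, θ₁=-0.006, ω₁=-0.118, θ₂=0.003, ω₂=-0.109
apply F[16]=-0.643 → step 17: x=0.133, v=0.257, θ₁=-0.008, ω₁=-0.103, θ₂=0.001, ω₂=-0.102
max |θ₂| = 0.041 ≤ 0.075 over all 18 states.

Answer: never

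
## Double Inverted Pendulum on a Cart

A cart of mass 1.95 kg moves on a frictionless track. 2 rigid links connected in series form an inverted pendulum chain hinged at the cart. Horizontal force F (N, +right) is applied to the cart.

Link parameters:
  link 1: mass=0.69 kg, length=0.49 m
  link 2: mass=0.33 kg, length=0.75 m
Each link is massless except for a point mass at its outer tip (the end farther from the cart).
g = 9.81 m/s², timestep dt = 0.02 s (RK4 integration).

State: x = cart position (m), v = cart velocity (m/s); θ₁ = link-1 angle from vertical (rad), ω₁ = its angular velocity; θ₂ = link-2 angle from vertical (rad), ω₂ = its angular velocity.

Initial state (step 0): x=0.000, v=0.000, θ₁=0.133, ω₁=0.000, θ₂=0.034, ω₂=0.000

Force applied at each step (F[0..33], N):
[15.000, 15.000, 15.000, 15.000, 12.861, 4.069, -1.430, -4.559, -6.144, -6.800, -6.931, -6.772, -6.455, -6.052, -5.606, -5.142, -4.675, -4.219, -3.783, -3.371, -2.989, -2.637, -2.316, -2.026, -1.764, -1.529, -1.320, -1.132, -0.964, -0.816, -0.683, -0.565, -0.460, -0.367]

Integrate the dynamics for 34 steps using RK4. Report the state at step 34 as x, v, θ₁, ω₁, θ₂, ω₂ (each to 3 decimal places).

apply F[0]=+15.000 → step 1: x=0.001, v=0.139, θ₁=0.131, ω₁=-0.209, θ₂=0.034, ω₂=-0.041
apply F[1]=+15.000 → step 2: x=0.006, v=0.279, θ₁=0.125, ω₁=-0.421, θ₂=0.032, ω₂=-0.080
apply F[2]=+15.000 → step 3: x=0.013, v=0.420, θ₁=0.114, ω₁=-0.641, θ₂=0.030, ω₂=-0.117
apply F[3]=+15.000 → step 4: x=0.022, v=0.562, θ₁=0.099, ω₁=-0.872, θ₂=0.028, ω₂=-0.148
apply F[4]=+12.861 → step 5: x=0.035, v=0.685, θ₁=0.080, ω₁=-1.073, θ₂=0.025, ω₂=-0.172
apply F[5]=+4.069 → step 6: x=0.049, v=0.720, θ₁=0.058, ω₁=-1.109, θ₂=0.021, ω₂=-0.189
apply F[6]=-1.430 → step 7: x=0.063, v=0.701, θ₁=0.036, ω₁=-1.046, θ₂=0.017, ω₂=-0.199
apply F[7]=-4.559 → step 8: x=0.077, v=0.652, θ₁=0.016, ω₁=-0.933, θ₂=0.013, ω₂=-0.203
apply F[8]=-6.144 → step 9: x=0.089, v=0.588, θ₁=-0.001, ω₁=-0.800, θ₂=0.009, ω₂=-0.202
apply F[9]=-6.800 → step 10: x=0.100, v=0.519, θ₁=-0.016, ω₁=-0.666, θ₂=0.005, ω₂=-0.196
apply F[10]=-6.931 → step 11: x=0.110, v=0.450, θ₁=-0.028, ω₁=-0.539, θ₂=0.001, ω₂=-0.187
apply F[11]=-6.772 → step 12: x=0.118, v=0.384, θ₁=-0.037, ω₁=-0.423, θ₂=-0.003, ω₂=-0.175
apply F[12]=-6.455 → step 13: x=0.125, v=0.322, θ₁=-0.045, ω₁=-0.320, θ₂=-0.006, ω₂=-0.160
apply F[13]=-6.052 → step 14: x=0.131, v=0.265, θ₁=-0.050, ω₁=-0.231, θ₂=-0.009, ω₂=-0.145
apply F[14]=-5.606 → step 15: x=0.136, v=0.213, θ₁=-0.054, ω₁=-0.153, θ₂=-0.012, ω₂=-0.128
apply F[15]=-5.142 → step 16: x=0.140, v=0.166, θ₁=-0.056, ω₁=-0.088, θ₂=-0.014, ω₂=-0.112
apply F[16]=-4.675 → step 17: x=0.142, v=0.124, θ₁=-0.058, ω₁=-0.033, θ₂=-0.016, ω₂=-0.095
apply F[17]=-4.219 → step 18: x=0.145, v=0.086, θ₁=-0.058, ω₁=0.012, θ₂=-0.018, ω₂=-0.080
apply F[18]=-3.783 → step 19: x=0.146, v=0.054, θ₁=-0.057, ω₁=0.048, θ₂=-0.019, ω₂=-0.064
apply F[19]=-3.371 → step 20: x=0.147, v=0.025, θ₁=-0.056, ω₁=0.077, θ₂=-0.020, ω₂=-0.050
apply F[20]=-2.989 → step 21: x=0.147, v=-0.000, θ₁=-0.054, ω₁=0.100, θ₂=-0.021, ω₂=-0.037
apply F[21]=-2.637 → step 22: x=0.147, v=-0.022, θ₁=-0.052, ω₁=0.116, θ₂=-0.022, ω₂=-0.025
apply F[22]=-2.316 → step 23: x=0.146, v=-0.040, θ₁=-0.050, ω₁=0.128, θ₂=-0.022, ω₂=-0.014
apply F[23]=-2.026 → step 24: x=0.145, v=-0.056, θ₁=-0.047, ω₁=0.136, θ₂=-0.022, ω₂=-0.004
apply F[24]=-1.764 → step 25: x=0.144, v=-0.070, θ₁=-0.044, ω₁=0.141, θ₂=-0.022, ω₂=0.005
apply F[25]=-1.529 → step 26: x=0.142, v=-0.081, θ₁=-0.041, ω₁=0.143, θ₂=-0.022, ω₂=0.013
apply F[26]=-1.320 → step 27: x=0.141, v=-0.090, θ₁=-0.038, ω₁=0.143, θ₂=-0.022, ω₂=0.020
apply F[27]=-1.132 → step 28: x=0.139, v=-0.098, θ₁=-0.036, ω₁=0.141, θ₂=-0.021, ω₂=0.026
apply F[28]=-0.964 → step 29: x=0.137, v=-0.104, θ₁=-0.033, ω₁=0.138, θ₂=-0.021, ω₂=0.031
apply F[29]=-0.816 → step 30: x=0.135, v=-0.110, θ₁=-0.030, ω₁=0.134, θ₂=-0.020, ω₂=0.035
apply F[30]=-0.683 → step 31: x=0.132, v=-0.114, θ₁=-0.028, ω₁=0.129, θ₂=-0.020, ω₂=0.039
apply F[31]=-0.565 → step 32: x=0.130, v=-0.117, θ₁=-0.025, ω₁=0.123, θ₂=-0.019, ω₂=0.041
apply F[32]=-0.460 → step 33: x=0.128, v=-0.119, θ₁=-0.023, ω₁=0.117, θ₂=-0.018, ω₂=0.044
apply F[33]=-0.367 → step 34: x=0.125, v=-0.121, θ₁=-0.020, ω₁=0.111, θ₂=-0.017, ω₂=0.045

Answer: x=0.125, v=-0.121, θ₁=-0.020, ω₁=0.111, θ₂=-0.017, ω₂=0.045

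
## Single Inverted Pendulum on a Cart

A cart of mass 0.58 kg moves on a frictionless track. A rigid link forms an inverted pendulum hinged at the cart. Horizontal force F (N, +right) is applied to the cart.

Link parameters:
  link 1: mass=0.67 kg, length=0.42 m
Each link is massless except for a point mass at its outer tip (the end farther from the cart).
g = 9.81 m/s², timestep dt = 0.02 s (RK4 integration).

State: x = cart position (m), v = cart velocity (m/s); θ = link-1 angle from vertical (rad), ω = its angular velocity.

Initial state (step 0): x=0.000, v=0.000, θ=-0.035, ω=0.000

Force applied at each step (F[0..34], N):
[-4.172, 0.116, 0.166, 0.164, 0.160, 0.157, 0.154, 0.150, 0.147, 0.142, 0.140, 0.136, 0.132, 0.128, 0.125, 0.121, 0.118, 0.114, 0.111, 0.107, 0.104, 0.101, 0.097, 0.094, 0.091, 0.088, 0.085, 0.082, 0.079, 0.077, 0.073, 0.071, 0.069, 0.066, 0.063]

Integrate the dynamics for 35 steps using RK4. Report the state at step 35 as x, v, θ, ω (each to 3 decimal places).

apply F[0]=-4.172 → step 1: x=-0.001, v=-0.136, θ=-0.032, ω=0.308
apply F[1]=+0.116 → step 2: x=-0.004, v=-0.125, θ=-0.026, ω=0.269
apply F[2]=+0.166 → step 3: x=-0.006, v=-0.114, θ=-0.021, ω=0.232
apply F[3]=+0.164 → step 4: x=-0.009, v=-0.104, θ=-0.017, ω=0.199
apply F[4]=+0.160 → step 5: x=-0.011, v=-0.096, θ=-0.013, ω=0.171
apply F[5]=+0.157 → step 6: x=-0.012, v=-0.088, θ=-0.010, ω=0.147
apply F[6]=+0.154 → step 7: x=-0.014, v=-0.080, θ=-0.007, ω=0.125
apply F[7]=+0.150 → step 8: x=-0.016, v=-0.074, θ=-0.005, ω=0.107
apply F[8]=+0.147 → step 9: x=-0.017, v=-0.068, θ=-0.003, ω=0.091
apply F[9]=+0.142 → step 10: x=-0.018, v=-0.062, θ=-0.001, ω=0.077
apply F[10]=+0.140 → step 11: x=-0.020, v=-0.057, θ=0.000, ω=0.065
apply F[11]=+0.136 → step 12: x=-0.021, v=-0.053, θ=0.001, ω=0.055
apply F[12]=+0.132 → step 13: x=-0.022, v=-0.049, θ=0.002, ω=0.045
apply F[13]=+0.128 → step 14: x=-0.023, v=-0.045, θ=0.003, ω=0.038
apply F[14]=+0.125 → step 15: x=-0.023, v=-0.041, θ=0.004, ω=0.031
apply F[15]=+0.121 → step 16: x=-0.024, v=-0.038, θ=0.004, ω=0.025
apply F[16]=+0.118 → step 17: x=-0.025, v=-0.035, θ=0.005, ω=0.020
apply F[17]=+0.114 → step 18: x=-0.026, v=-0.032, θ=0.005, ω=0.016
apply F[18]=+0.111 → step 19: x=-0.026, v=-0.030, θ=0.005, ω=0.012
apply F[19]=+0.107 → step 20: x=-0.027, v=-0.027, θ=0.006, ω=0.009
apply F[20]=+0.104 → step 21: x=-0.027, v=-0.025, θ=0.006, ω=0.006
apply F[21]=+0.101 → step 22: x=-0.028, v=-0.023, θ=0.006, ω=0.004
apply F[22]=+0.097 → step 23: x=-0.028, v=-0.021, θ=0.006, ω=0.002
apply F[23]=+0.094 → step 24: x=-0.029, v=-0.019, θ=0.006, ω=0.000
apply F[24]=+0.091 → step 25: x=-0.029, v=-0.017, θ=0.006, ω=-0.001
apply F[25]=+0.088 → step 26: x=-0.029, v=-0.016, θ=0.006, ω=-0.003
apply F[26]=+0.085 → step 27: x=-0.030, v=-0.014, θ=0.006, ω=-0.004
apply F[27]=+0.082 → step 28: x=-0.030, v=-0.012, θ=0.006, ω=-0.004
apply F[28]=+0.079 → step 29: x=-0.030, v=-0.011, θ=0.006, ω=-0.005
apply F[29]=+0.077 → step 30: x=-0.030, v=-0.010, θ=0.006, ω=-0.006
apply F[30]=+0.073 → step 31: x=-0.031, v=-0.008, θ=0.005, ω=-0.006
apply F[31]=+0.071 → step 32: x=-0.031, v=-0.007, θ=0.005, ω=-0.007
apply F[32]=+0.069 → step 33: x=-0.031, v=-0.006, θ=0.005, ω=-0.007
apply F[33]=+0.066 → step 34: x=-0.031, v=-0.005, θ=0.005, ω=-0.007
apply F[34]=+0.063 → step 35: x=-0.031, v=-0.004, θ=0.005, ω=-0.007

Answer: x=-0.031, v=-0.004, θ=0.005, ω=-0.007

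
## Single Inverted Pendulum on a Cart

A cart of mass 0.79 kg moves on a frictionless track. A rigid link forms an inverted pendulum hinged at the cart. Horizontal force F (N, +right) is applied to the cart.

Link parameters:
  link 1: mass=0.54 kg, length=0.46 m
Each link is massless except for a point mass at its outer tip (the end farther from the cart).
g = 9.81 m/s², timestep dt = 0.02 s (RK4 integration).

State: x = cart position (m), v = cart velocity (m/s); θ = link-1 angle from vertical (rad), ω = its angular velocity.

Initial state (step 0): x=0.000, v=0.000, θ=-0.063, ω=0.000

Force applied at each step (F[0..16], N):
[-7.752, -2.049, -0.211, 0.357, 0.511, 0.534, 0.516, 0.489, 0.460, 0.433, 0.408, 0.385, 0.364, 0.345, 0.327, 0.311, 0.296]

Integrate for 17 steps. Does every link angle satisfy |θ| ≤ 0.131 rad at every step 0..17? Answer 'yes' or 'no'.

Answer: yes

Derivation:
apply F[0]=-7.752 → step 1: x=-0.002, v=-0.188, θ=-0.059, ω=0.381
apply F[1]=-2.049 → step 2: x=-0.006, v=-0.232, θ=-0.051, ω=0.454
apply F[2]=-0.211 → step 3: x=-0.011, v=-0.231, θ=-0.042, ω=0.432
apply F[3]=+0.357 → step 4: x=-0.015, v=-0.217, θ=-0.034, ω=0.385
apply F[4]=+0.511 → step 5: x=-0.019, v=-0.200, θ=-0.027, ω=0.336
apply F[5]=+0.534 → step 6: x=-0.023, v=-0.184, θ=-0.020, ω=0.289
apply F[6]=+0.516 → step 7: x=-0.027, v=-0.168, θ=-0.015, ω=0.248
apply F[7]=+0.489 → step 8: x=-0.030, v=-0.154, θ=-0.010, ω=0.212
apply F[8]=+0.460 → step 9: x=-0.033, v=-0.141, θ=-0.007, ω=0.181
apply F[9]=+0.433 → step 10: x=-0.036, v=-0.130, θ=-0.003, ω=0.154
apply F[10]=+0.408 → step 11: x=-0.038, v=-0.119, θ=-0.000, ω=0.130
apply F[11]=+0.385 → step 12: x=-0.040, v=-0.109, θ=0.002, ω=0.110
apply F[12]=+0.364 → step 13: x=-0.042, v=-0.101, θ=0.004, ω=0.092
apply F[13]=+0.345 → step 14: x=-0.044, v=-0.093, θ=0.006, ω=0.076
apply F[14]=+0.327 → step 15: x=-0.046, v=-0.085, θ=0.007, ω=0.063
apply F[15]=+0.311 → step 16: x=-0.048, v=-0.078, θ=0.008, ω=0.051
apply F[16]=+0.296 → step 17: x=-0.049, v=-0.072, θ=0.009, ω=0.041
Max |angle| over trajectory = 0.063 rad; bound = 0.131 → within bound.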